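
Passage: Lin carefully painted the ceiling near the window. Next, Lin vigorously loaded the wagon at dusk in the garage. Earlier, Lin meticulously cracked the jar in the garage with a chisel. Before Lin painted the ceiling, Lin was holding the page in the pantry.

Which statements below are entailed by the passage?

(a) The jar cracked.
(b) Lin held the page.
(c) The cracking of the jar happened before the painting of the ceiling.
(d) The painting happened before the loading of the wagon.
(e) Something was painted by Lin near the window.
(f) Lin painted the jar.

(a), (b), (d), (e)

(a) Entailed — 'Lin cracked the jar' is causative; it entails the inchoative 'the jar cracked'.
(b) Entailed — 'hold' is an activity; 'was holding' entails that some holding happened, so 'held' holds.
(c) Not entailed — the narrative doesn't order the cracking relative to the painting.
(d) Entailed — the narrative places the painting before the loading.
(e) Entailed — this follows by dropping conjuncts from the painting event's description.
(f) Not entailed — Lin painted the ceiling, not the jar; the jar belongs to the cracking event.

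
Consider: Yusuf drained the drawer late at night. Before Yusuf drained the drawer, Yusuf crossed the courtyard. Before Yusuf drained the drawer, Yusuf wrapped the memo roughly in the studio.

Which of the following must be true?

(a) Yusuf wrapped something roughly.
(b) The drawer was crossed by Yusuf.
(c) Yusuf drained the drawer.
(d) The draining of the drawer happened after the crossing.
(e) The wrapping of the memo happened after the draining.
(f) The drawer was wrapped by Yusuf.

(a), (c), (d)

(a) Entailed — every conjunct here is already in the original wrapping event.
(b) Not entailed — Yusuf crossed the courtyard, not the drawer; the drawer belongs to the draining event.
(c) Entailed — every conjunct here is already in the original draining event.
(d) Entailed — the narrative places the crossing before the draining.
(e) Not entailed — the narrative places the wrapping before the draining, not after.
(f) Not entailed — Yusuf wrapped the memo, not the drawer; the drawer belongs to the draining event.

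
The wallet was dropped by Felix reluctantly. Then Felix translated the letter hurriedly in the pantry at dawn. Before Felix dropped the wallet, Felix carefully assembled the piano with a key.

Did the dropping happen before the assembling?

no

The narrative orders the assembling before the dropping.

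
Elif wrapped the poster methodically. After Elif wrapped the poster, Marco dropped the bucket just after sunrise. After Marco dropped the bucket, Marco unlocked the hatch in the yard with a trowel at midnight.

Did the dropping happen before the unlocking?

yes

The narrative orders the dropping before the unlocking.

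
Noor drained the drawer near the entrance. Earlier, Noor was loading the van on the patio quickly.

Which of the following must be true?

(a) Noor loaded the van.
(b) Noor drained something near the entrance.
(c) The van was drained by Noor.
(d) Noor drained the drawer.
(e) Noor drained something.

(b), (d), (e)

(a) Not entailed — 'was loading' is progressive on an accomplishment; it does not entail the completed 'loaded'.
(b) Entailed — this follows by dropping conjuncts from the draining event's description.
(c) Not entailed — Noor drained the drawer, not the van; the van belongs to the loading event.
(d) Entailed — this follows by dropping conjuncts from the draining event's description.
(e) Entailed — the original entails any weakening of itself; this just drops 'near the entrance' and generalizes the patient.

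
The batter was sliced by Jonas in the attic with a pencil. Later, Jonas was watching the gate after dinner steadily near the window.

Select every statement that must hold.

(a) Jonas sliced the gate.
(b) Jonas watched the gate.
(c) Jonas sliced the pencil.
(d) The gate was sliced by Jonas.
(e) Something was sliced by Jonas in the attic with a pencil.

(b), (e)

(a) Not entailed — Jonas sliced the batter, not the gate; the gate belongs to the watching event.
(b) Entailed — 'watch' is an activity; 'was watching' entails that some watching happened, so 'watched' holds.
(c) Not entailed — the pencil is the instrument, not what was sliced.
(d) Not entailed — Jonas sliced the batter, not the gate; the gate belongs to the watching event.
(e) Entailed — the original entails any weakening of itself; this just generalizes the patient.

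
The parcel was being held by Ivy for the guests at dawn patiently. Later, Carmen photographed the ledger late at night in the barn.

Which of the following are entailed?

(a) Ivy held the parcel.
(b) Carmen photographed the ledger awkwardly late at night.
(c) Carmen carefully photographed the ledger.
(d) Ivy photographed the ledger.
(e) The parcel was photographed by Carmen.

(a)

(a) Entailed — 'hold' is an activity; 'was holding' entails that some holding happened, so 'held' holds.
(b) Not entailed — 'awkwardly' adds information not in the original event.
(c) Not entailed — 'carefully' adds information not in the original event.
(d) Not entailed — the passage has Carmen photographing the ledger, not Ivy.
(e) Not entailed — Carmen photographed the ledger, not the parcel; the parcel belongs to the holding event.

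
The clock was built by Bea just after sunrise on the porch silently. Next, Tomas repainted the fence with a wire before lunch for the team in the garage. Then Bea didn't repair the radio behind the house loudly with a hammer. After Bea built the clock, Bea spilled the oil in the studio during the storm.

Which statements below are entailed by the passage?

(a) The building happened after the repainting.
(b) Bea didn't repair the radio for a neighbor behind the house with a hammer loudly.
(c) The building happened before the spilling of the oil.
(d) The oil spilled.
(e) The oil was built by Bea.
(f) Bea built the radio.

(b), (c), (d)

(a) Not entailed — the narrative places the building before the repainting, not after.
(b) Entailed — under negation, adding a further restriction is entailed: if no such repairing event occurred, none occurred for a neighbor either.
(c) Entailed — the narrative places the building before the spilling.
(d) Entailed — 'Bea spilled the oil' is causative; it entails the inchoative 'the oil spilled'.
(e) Not entailed — Bea built the clock, not the oil; the oil belongs to the spilling event.
(f) Not entailed — Bea built the clock, not the radio; the radio belongs to the repairing event.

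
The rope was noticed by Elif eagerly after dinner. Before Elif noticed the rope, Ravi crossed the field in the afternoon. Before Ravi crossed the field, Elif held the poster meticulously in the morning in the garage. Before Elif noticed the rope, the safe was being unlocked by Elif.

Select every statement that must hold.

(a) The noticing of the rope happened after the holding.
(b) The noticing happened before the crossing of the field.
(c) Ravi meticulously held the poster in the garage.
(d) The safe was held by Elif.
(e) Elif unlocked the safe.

(a)

(a) Entailed — the narrative places the holding before the noticing.
(b) Not entailed — the narrative places the crossing before the noticing, not after.
(c) Not entailed — the passage has Elif holding the poster, not Ravi.
(d) Not entailed — Elif held the poster, not the safe; the safe belongs to the unlocking event.
(e) Not entailed — 'was unlocking' is progressive on an accomplishment; it does not entail the completed 'unlocked'.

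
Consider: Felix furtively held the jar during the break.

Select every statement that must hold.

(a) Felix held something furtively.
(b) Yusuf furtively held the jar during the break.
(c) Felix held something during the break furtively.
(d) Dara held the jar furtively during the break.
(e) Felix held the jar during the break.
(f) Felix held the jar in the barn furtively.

(a) Entailed — every conjunct here is already in the original holding event.
(b) Not entailed — the passage has Felix holding the jar, not Yusuf.
(c) Entailed — every conjunct here is already in the original holding event.
(d) Not entailed — the passage has Felix holding the jar, not Dara.
(e) Entailed — this follows by dropping conjuncts from the holding event's description.
(f) Not entailed — 'in the barn' adds information not in the original event.

(a), (c), (e)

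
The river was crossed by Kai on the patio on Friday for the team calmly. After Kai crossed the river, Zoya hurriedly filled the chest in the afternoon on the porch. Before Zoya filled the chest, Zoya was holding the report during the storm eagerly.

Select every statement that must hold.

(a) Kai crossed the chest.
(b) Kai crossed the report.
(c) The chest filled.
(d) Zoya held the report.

(a) Not entailed — Kai crossed the river, not the chest; the chest belongs to the filling event.
(b) Not entailed — Kai crossed the river, not the report; the report belongs to the holding event.
(c) Entailed — 'Zoya filled the chest' is causative; it entails the inchoative 'the chest filled'.
(d) Entailed — 'hold' is an activity; 'was holding' entails that some holding happened, so 'held' holds.

(c), (d)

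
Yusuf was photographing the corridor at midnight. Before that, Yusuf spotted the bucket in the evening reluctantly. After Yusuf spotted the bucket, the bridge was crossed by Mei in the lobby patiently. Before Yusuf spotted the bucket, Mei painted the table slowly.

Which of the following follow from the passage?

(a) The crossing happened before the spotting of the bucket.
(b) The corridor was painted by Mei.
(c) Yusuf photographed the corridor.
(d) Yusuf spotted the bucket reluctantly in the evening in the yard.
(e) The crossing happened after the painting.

(e)

(a) Not entailed — the narrative places the spotting before the crossing, not after.
(b) Not entailed — Mei painted the table, not the corridor; the corridor belongs to the photographing event.
(c) Not entailed — 'was photographing' is progressive on an accomplishment; it does not entail the completed 'photographed'.
(d) Not entailed — 'in the yard' adds information not in the original event.
(e) Entailed — the narrative places the painting before the crossing.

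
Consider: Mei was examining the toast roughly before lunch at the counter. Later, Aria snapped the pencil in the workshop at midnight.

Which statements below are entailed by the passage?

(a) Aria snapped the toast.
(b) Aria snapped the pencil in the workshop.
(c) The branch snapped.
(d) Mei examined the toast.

(b), (d)

(a) Not entailed — Aria snapped the pencil, not the toast; the toast belongs to the examining event.
(b) Entailed — the original entails any weakening of itself; this just drops 'at midnight'.
(c) Not entailed — the pencil is what snapped, not the branch.
(d) Entailed — 'examine' is an activity; 'was examining' entails that some examining happened, so 'examined' holds.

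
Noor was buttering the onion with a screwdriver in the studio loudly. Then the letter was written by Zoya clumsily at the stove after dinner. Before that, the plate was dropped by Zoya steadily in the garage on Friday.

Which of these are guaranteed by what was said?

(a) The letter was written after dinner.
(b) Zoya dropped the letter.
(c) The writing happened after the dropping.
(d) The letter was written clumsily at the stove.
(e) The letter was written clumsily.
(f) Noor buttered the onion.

(a), (c), (d), (e)

(a) Entailed — every conjunct here is already in the original writing event.
(b) Not entailed — Zoya dropped the plate, not the letter; the letter belongs to the writing event.
(c) Entailed — the narrative places the dropping before the writing.
(d) Entailed — the original entails any weakening of itself; this just drops 'after dinner' and generalizes the agent.
(e) Entailed — the original entails any weakening of itself; this just drops 'at the stove', 'after dinner' and generalizes the agent.
(f) Not entailed — 'was buttering' is progressive on an accomplishment; it does not entail the completed 'buttered'.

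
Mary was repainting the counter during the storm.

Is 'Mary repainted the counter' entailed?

no

'was repainting' is progressive; for an accomplishment like 'repaint the counter', it doesn't entail completion.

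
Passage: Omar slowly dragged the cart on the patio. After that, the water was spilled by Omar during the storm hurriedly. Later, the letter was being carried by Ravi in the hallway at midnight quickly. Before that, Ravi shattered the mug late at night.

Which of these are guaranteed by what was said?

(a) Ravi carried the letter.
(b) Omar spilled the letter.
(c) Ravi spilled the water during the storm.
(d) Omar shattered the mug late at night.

(a)

(a) Entailed — 'carry' is an activity; 'was carrying' entails that some carrying happened, so 'carried' holds.
(b) Not entailed — Omar spilled the water, not the letter; the letter belongs to the carrying event.
(c) Not entailed — the passage has Omar spilling the water, not Ravi.
(d) Not entailed — the passage has Ravi shattering the mug, not Omar.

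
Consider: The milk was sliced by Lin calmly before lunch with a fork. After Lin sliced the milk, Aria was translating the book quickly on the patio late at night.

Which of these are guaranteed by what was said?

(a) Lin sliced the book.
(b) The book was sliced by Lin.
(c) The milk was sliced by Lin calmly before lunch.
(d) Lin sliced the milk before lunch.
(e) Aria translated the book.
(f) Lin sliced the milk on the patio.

(a) Not entailed — Lin sliced the milk, not the book; the book belongs to the translating event.
(b) Not entailed — Lin sliced the milk, not the book; the book belongs to the translating event.
(c) Entailed — this follows by dropping conjuncts from the slicing event's description.
(d) Entailed — the original entails any weakening of itself; this just drops 'with a fork', 'calmly'.
(e) Not entailed — 'was translating' is progressive on an accomplishment; it does not entail the completed 'translated'.
(f) Not entailed — 'on the patio' adds information not in the original event.

(c), (d)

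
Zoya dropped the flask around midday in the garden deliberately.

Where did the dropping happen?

in the garden

'in the garden' marks the location of the dropping event.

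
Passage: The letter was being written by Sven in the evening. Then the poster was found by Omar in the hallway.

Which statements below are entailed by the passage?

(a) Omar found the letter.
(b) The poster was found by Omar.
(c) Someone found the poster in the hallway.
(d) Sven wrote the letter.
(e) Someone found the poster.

(a) Not entailed — Omar found the poster, not the letter; the letter belongs to the writing event.
(b) Entailed — the original entails any weakening of itself; this just drops 'in the hallway'.
(c) Entailed — the original entails any weakening of itself; this just generalizes the agent.
(d) Not entailed — 'was writing' is progressive on an accomplishment; it does not entail the completed 'wrote'.
(e) Entailed — every conjunct here is already in the original finding event.

(b), (c), (e)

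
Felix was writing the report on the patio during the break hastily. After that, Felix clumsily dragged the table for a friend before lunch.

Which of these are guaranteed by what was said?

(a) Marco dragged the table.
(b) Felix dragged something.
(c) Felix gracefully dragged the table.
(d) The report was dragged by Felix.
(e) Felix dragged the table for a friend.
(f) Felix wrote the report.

(b), (e)

(a) Not entailed — the passage has Felix dragging the table, not Marco.
(b) Entailed — every conjunct here is already in the original dragging event.
(c) Not entailed — 'gracefully' adds a manner not in (and inconsistent with) the original.
(d) Not entailed — Felix dragged the table, not the report; the report belongs to the writing event.
(e) Entailed — dropping 'before lunch', 'clumsily' leaves a sub-description the original still satisfies.
(f) Not entailed — 'was writing' is progressive on an accomplishment; it does not entail the completed 'wrote'.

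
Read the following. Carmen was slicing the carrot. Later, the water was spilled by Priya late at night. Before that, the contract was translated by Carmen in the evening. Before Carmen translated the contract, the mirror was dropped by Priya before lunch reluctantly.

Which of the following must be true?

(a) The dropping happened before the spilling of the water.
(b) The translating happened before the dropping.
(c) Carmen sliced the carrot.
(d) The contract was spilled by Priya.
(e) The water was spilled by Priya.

(a), (e)

(a) Entailed — the narrative places the dropping before the spilling.
(b) Not entailed — the narrative places the dropping before the translating, not after.
(c) Not entailed — 'was slicing' is progressive on an accomplishment; it does not entail the completed 'sliced'.
(d) Not entailed — Priya spilled the water, not the contract; the contract belongs to the translating event.
(e) Entailed — dropping 'late at night' leaves a sub-description the original still satisfies.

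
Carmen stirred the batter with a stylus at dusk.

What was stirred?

'the batter' marks the patient of the stirring event.

the batter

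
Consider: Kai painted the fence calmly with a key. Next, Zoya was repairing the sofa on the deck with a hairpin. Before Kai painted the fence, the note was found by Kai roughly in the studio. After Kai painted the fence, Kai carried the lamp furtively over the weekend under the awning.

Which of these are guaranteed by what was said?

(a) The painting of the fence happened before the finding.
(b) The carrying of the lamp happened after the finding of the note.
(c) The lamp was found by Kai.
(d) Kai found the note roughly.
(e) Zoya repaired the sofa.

(a) Not entailed — the narrative places the finding before the painting, not after.
(b) Entailed — the narrative places the finding before the carrying.
(c) Not entailed — Kai found the note, not the lamp; the lamp belongs to the carrying event.
(d) Entailed — this follows by dropping conjuncts from the finding event's description.
(e) Not entailed — 'was repairing' is progressive on an accomplishment; it does not entail the completed 'repaired'.

(b), (d)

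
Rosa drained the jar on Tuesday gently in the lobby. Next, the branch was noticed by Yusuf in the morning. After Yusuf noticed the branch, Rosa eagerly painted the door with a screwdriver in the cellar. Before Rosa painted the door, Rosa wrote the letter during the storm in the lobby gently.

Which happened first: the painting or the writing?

The connectives place the writing before the painting.

the writing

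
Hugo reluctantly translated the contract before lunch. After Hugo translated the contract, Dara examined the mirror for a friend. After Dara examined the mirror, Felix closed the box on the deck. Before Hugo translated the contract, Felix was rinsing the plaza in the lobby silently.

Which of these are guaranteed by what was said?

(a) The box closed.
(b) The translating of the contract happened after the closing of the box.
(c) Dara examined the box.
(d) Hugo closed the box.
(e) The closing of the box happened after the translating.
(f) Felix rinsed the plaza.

(a), (e), (f)

(a) Entailed — 'Felix closed the box' is causative; it entails the inchoative 'the box closed'.
(b) Not entailed — the narrative places the translating before the closing, not after.
(c) Not entailed — Dara examined the mirror, not the box; the box belongs to the closing event.
(d) Not entailed — the passage has Felix closing the box, not Hugo.
(e) Entailed — the narrative places the translating before the closing.
(f) Entailed — 'rinse' is an activity; 'was rinsing' entails that some rinsing happened, so 'rinsed' holds.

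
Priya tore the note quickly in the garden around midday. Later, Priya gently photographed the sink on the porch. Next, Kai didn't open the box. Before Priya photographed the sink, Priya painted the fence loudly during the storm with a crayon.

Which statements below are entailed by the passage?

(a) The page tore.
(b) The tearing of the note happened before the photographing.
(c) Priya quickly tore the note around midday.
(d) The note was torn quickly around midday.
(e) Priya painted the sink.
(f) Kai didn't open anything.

(b), (c), (d)

(a) Not entailed — the note is what tore, not the page.
(b) Entailed — the narrative places the tearing before the photographing.
(c) Entailed — dropping 'in the garden' leaves a sub-description the original still satisfies.
(d) Entailed — every conjunct here is already in the original tearing event.
(e) Not entailed — Priya painted the fence, not the sink; the sink belongs to the photographing event.
(f) Not entailed — the original only denies this specific event; Kai may have opened something else.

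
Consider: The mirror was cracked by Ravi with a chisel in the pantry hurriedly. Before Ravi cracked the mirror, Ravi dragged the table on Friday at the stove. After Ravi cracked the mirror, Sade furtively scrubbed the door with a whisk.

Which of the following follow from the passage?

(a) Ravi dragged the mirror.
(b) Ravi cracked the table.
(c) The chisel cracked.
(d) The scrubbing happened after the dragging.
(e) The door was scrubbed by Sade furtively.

(a) Not entailed — Ravi dragged the table, not the mirror; the mirror belongs to the cracking event.
(b) Not entailed — Ravi cracked the mirror, not the table; the table belongs to the dragging event.
(c) Not entailed — the mirror is what cracked, not the chisel.
(d) Entailed — the narrative places the dragging before the scrubbing.
(e) Entailed — the original entails any weakening of itself; this just drops 'with a whisk'.

(d), (e)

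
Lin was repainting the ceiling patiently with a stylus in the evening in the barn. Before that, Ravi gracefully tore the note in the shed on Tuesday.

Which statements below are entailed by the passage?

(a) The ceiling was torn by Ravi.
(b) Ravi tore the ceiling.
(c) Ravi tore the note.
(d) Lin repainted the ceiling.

(c)

(a) Not entailed — Ravi tore the note, not the ceiling; the ceiling belongs to the repainting event.
(b) Not entailed — Ravi tore the note, not the ceiling; the ceiling belongs to the repainting event.
(c) Entailed — this follows by dropping conjuncts from the tearing event's description.
(d) Not entailed — 'was repainting' is progressive on an accomplishment; it does not entail the completed 'repainted'.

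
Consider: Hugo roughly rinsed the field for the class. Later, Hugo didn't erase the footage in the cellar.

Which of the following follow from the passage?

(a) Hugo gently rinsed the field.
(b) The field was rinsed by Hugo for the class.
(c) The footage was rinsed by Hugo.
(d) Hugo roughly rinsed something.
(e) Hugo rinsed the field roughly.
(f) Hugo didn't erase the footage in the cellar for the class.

(b), (d), (e), (f)

(a) Not entailed — 'gently' adds a manner not in (and inconsistent with) the original.
(b) Entailed — dropping 'roughly' leaves a sub-description the original still satisfies.
(c) Not entailed — Hugo rinsed the field, not the footage; the footage belongs to the erasing event.
(d) Entailed — every conjunct here is already in the original rinsing event.
(e) Entailed — this follows by dropping conjuncts from the rinsing event's description.
(f) Entailed — under negation, adding a further restriction is entailed: if no such erasing event occurred, none occurred for the class either.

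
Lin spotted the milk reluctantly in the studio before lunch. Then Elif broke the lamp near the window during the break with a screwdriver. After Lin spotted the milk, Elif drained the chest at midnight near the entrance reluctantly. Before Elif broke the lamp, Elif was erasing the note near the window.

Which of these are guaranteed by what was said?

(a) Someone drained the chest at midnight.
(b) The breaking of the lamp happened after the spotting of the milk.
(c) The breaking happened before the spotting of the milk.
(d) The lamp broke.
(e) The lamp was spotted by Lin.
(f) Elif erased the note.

(a) Entailed — dropping 'reluctantly', 'near the entrance' and generalizing the agent leaves a sub-description the original still satisfies.
(b) Entailed — the narrative places the spotting before the breaking.
(c) Not entailed — the narrative places the spotting before the breaking, not after.
(d) Entailed — 'Elif broke the lamp' is causative; it entails the inchoative 'the lamp broke'.
(e) Not entailed — Lin spotted the milk, not the lamp; the lamp belongs to the breaking event.
(f) Not entailed — 'was erasing' is progressive on an accomplishment; it does not entail the completed 'erased'.

(a), (b), (d)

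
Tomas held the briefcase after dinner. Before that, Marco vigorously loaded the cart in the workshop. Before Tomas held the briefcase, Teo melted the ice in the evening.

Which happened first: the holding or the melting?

The connectives place the melting before the holding.

the melting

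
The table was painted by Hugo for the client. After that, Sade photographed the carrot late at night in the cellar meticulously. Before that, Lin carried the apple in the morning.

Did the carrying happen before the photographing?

yes

The narrative orders the carrying before the photographing.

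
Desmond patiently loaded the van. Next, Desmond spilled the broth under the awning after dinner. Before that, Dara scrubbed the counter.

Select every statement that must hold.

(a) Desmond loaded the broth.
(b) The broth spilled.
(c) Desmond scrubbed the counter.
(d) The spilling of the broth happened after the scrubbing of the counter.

(a) Not entailed — Desmond loaded the van, not the broth; the broth belongs to the spilling event.
(b) Entailed — 'Desmond spilled the broth' is causative; it entails the inchoative 'the broth spilled'.
(c) Not entailed — the passage has Dara scrubbing the counter, not Desmond.
(d) Entailed — the narrative places the scrubbing before the spilling.

(b), (d)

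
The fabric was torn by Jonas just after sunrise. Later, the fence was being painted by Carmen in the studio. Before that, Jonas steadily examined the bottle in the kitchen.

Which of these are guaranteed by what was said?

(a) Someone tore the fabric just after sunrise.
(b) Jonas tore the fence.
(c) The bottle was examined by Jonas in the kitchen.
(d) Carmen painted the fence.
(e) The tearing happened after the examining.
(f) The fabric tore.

(a), (c), (f)

(a) Entailed — every conjunct here is already in the original tearing event.
(b) Not entailed — Jonas tore the fabric, not the fence; the fence belongs to the painting event.
(c) Entailed — the original entails any weakening of itself; this just drops 'steadily'.
(d) Not entailed — 'was painting' is progressive on an accomplishment; it does not entail the completed 'painted'.
(e) Not entailed — the narrative doesn't order the examining relative to the tearing.
(f) Entailed — 'Jonas tore the fabric' is causative; it entails the inchoative 'the fabric tore'.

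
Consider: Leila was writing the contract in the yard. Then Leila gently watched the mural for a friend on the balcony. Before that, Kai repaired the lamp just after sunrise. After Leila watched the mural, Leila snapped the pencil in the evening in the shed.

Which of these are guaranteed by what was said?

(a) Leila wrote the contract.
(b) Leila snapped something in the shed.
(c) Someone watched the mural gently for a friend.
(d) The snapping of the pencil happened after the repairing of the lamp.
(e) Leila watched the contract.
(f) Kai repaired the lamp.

(b), (c), (d), (f)

(a) Not entailed — 'was writing' is progressive on an accomplishment; it does not entail the completed 'wrote'.
(b) Entailed — the original entails any weakening of itself; this just drops 'in the evening' and generalizes the patient.
(c) Entailed — every conjunct here is already in the original watching event.
(d) Entailed — the narrative places the repairing before the snapping.
(e) Not entailed — Leila watched the mural, not the contract; the contract belongs to the writing event.
(f) Entailed — dropping 'just after sunrise' leaves a sub-description the original still satisfies.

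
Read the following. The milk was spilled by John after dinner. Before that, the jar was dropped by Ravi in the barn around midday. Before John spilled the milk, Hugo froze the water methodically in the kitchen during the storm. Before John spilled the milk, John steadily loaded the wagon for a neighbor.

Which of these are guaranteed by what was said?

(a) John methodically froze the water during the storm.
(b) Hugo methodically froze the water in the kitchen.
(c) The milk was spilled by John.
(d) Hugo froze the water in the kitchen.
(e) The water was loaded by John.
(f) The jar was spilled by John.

(a) Not entailed — the passage has Hugo freezing the water, not John.
(b) Entailed — dropping 'during the storm' leaves a sub-description the original still satisfies.
(c) Entailed — dropping 'after dinner' leaves a sub-description the original still satisfies.
(d) Entailed — this follows by dropping conjuncts from the freezing event's description.
(e) Not entailed — John loaded the wagon, not the water; the water belongs to the freezing event.
(f) Not entailed — John spilled the milk, not the jar; the jar belongs to the dropping event.

(b), (c), (d)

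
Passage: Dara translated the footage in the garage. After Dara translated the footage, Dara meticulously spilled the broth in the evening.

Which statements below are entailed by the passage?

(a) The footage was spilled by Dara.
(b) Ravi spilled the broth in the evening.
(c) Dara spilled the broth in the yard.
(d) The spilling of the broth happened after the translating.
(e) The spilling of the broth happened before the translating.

(a) Not entailed — Dara spilled the broth, not the footage; the footage belongs to the translating event.
(b) Not entailed — the passage has Dara spilling the broth, not Ravi.
(c) Not entailed — 'in the yard' adds information not in the original event.
(d) Entailed — the narrative places the translating before the spilling.
(e) Not entailed — the narrative places the translating before the spilling, not after.

(d)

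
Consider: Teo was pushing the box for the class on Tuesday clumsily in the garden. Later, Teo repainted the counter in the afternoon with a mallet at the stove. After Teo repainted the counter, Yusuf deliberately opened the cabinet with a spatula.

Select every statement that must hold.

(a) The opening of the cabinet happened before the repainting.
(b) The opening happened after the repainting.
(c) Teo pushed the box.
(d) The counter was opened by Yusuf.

(b), (c)

(a) Not entailed — the narrative places the repainting before the opening, not after.
(b) Entailed — the narrative places the repainting before the opening.
(c) Entailed — 'push' is an activity; 'was pushing' entails that some pushing happened, so 'pushed' holds.
(d) Not entailed — Yusuf opened the cabinet, not the counter; the counter belongs to the repainting event.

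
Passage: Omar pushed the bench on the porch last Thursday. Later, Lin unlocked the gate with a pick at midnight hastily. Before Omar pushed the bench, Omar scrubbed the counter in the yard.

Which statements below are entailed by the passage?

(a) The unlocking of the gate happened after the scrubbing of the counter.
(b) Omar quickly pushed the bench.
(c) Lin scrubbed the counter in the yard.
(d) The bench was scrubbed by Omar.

(a)

(a) Entailed — the narrative places the scrubbing before the unlocking.
(b) Not entailed — 'quickly' adds information not in the original event.
(c) Not entailed — the passage has Omar scrubbing the counter, not Lin.
(d) Not entailed — Omar scrubbed the counter, not the bench; the bench belongs to the pushing event.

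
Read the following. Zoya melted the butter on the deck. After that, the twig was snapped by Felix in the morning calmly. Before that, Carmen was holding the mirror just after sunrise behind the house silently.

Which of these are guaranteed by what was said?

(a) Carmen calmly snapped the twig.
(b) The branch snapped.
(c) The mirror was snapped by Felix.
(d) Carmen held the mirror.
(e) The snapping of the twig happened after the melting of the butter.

(d), (e)

(a) Not entailed — the passage has Felix snapping the twig, not Carmen.
(b) Not entailed — the twig is what snapped, not the branch.
(c) Not entailed — Felix snapped the twig, not the mirror; the mirror belongs to the holding event.
(d) Entailed — 'hold' is an activity; 'was holding' entails that some holding happened, so 'held' holds.
(e) Entailed — the narrative places the melting before the snapping.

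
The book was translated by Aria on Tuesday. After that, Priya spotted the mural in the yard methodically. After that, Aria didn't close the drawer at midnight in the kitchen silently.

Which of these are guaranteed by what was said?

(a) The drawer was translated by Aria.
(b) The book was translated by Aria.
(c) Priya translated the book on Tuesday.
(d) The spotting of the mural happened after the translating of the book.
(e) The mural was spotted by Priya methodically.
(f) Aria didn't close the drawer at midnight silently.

(a) Not entailed — Aria translated the book, not the drawer; the drawer belongs to the closing event.
(b) Entailed — dropping 'on Tuesday' leaves a sub-description the original still satisfies.
(c) Not entailed — the passage has Aria translating the book, not Priya.
(d) Entailed — the narrative places the translating before the spotting.
(e) Entailed — the original entails any weakening of itself; this just drops 'in the yard'.
(f) Not entailed — dropping 'in the kitchen' under negation is not valid — the original leaves open that Aria closed the drawer some other way.

(b), (d), (e)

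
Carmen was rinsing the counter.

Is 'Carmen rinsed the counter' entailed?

yes

'rinse' is atelic; if Carmen was rinsing the counter, then Carmen rinsed the counter (for some time).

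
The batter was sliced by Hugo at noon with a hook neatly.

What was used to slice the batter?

'with a hook' marks the instrument of the slicing event.

a hook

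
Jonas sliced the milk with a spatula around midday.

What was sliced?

'the milk' marks the patient of the slicing event.

the milk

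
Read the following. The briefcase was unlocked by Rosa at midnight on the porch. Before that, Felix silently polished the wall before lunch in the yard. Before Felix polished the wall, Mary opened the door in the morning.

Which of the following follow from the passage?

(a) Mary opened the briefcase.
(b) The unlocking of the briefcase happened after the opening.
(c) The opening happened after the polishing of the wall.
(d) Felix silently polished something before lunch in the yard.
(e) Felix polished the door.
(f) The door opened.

(b), (d), (f)

(a) Not entailed — Mary opened the door, not the briefcase; the briefcase belongs to the unlocking event.
(b) Entailed — the narrative places the opening before the unlocking.
(c) Not entailed — the narrative places the opening before the polishing, not after.
(d) Entailed — every conjunct here is already in the original polishing event.
(e) Not entailed — Felix polished the wall, not the door; the door belongs to the opening event.
(f) Entailed — 'Mary opened the door' is causative; it entails the inchoative 'the door opened'.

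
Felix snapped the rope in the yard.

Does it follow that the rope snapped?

'Felix snapped the rope' is the causative; it entails the inchoative 'the rope snapped'.

yes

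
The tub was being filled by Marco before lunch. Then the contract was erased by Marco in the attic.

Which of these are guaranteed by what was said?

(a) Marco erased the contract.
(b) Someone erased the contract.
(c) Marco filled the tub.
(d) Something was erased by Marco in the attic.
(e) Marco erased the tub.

(a), (b), (d)

(a) Entailed — dropping 'in the attic' leaves a sub-description the original still satisfies.
(b) Entailed — every conjunct here is already in the original erasing event.
(c) Not entailed — 'was filling' is progressive on an accomplishment; it does not entail the completed 'filled'.
(d) Entailed — the original entails any weakening of itself; this just generalizes the patient.
(e) Not entailed — Marco erased the contract, not the tub; the tub belongs to the filling event.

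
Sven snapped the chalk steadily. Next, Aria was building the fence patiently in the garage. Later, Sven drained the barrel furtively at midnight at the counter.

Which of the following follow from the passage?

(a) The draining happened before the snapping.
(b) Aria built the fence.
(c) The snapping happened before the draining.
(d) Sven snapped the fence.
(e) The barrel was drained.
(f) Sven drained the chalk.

(c), (e)

(a) Not entailed — the narrative places the snapping before the draining, not after.
(b) Not entailed — 'was building' is progressive on an accomplishment; it does not entail the completed 'built'.
(c) Entailed — the narrative places the snapping before the draining.
(d) Not entailed — Sven snapped the chalk, not the fence; the fence belongs to the building event.
(e) Entailed — this follows by dropping conjuncts from the draining event's description.
(f) Not entailed — Sven drained the barrel, not the chalk; the chalk belongs to the snapping event.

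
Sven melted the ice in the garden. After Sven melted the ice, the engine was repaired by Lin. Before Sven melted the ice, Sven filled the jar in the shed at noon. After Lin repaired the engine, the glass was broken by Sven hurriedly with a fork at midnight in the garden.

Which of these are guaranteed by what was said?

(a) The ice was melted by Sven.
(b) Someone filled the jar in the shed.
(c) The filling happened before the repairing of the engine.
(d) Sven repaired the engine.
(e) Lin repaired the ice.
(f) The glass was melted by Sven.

(a) Entailed — every conjunct here is already in the original melting event.
(b) Entailed — every conjunct here is already in the original filling event.
(c) Entailed — the narrative places the filling before the repairing.
(d) Not entailed — the passage has Lin repairing the engine, not Sven.
(e) Not entailed — Lin repaired the engine, not the ice; the ice belongs to the melting event.
(f) Not entailed — Sven melted the ice, not the glass; the glass belongs to the breaking event.

(a), (b), (c)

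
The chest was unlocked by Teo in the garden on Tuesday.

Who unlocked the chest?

'Teo' marks the agent of the unlocking event.

Teo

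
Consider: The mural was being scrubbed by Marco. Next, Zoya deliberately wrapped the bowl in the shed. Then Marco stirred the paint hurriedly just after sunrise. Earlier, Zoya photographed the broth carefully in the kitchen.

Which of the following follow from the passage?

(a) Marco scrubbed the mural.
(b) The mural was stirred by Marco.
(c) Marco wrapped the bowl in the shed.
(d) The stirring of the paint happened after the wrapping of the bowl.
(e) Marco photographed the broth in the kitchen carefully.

(a) Entailed — 'scrub' is an activity; 'was scrubbing' entails that some scrubbing happened, so 'scrubbed' holds.
(b) Not entailed — Marco stirred the paint, not the mural; the mural belongs to the scrubbing event.
(c) Not entailed — the passage has Zoya wrapping the bowl, not Marco.
(d) Entailed — the narrative places the wrapping before the stirring.
(e) Not entailed — the passage has Zoya photographing the broth, not Marco.

(a), (d)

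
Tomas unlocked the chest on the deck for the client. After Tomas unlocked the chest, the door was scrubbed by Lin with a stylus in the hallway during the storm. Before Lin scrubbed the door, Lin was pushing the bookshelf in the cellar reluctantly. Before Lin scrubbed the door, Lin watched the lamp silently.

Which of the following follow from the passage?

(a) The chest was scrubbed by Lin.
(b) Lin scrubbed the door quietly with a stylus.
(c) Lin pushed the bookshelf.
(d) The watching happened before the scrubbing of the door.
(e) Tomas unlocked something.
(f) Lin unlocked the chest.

(a) Not entailed — Lin scrubbed the door, not the chest; the chest belongs to the unlocking event.
(b) Not entailed — 'quietly' adds information not in the original event.
(c) Entailed — 'push' is an activity; 'was pushing' entails that some pushing happened, so 'pushed' holds.
(d) Entailed — the narrative places the watching before the scrubbing.
(e) Entailed — the original entails any weakening of itself; this just drops 'for the client', 'on the deck' and generalizes the patient.
(f) Not entailed — the passage has Tomas unlocking the chest, not Lin.

(c), (d), (e)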